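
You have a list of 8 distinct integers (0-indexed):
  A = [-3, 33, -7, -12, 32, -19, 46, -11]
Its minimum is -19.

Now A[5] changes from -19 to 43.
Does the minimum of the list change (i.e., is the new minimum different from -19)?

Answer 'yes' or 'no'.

Answer: yes

Derivation:
Old min = -19
Change: A[5] -19 -> 43
Changed element was the min; new min must be rechecked.
New min = -12; changed? yes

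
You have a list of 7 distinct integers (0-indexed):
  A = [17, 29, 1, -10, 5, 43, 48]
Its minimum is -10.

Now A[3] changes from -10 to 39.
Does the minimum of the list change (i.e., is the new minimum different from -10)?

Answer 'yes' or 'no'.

Answer: yes

Derivation:
Old min = -10
Change: A[3] -10 -> 39
Changed element was the min; new min must be rechecked.
New min = 1; changed? yes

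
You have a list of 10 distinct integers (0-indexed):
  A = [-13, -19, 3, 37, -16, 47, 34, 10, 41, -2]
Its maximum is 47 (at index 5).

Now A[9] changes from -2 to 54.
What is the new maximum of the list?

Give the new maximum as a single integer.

Old max = 47 (at index 5)
Change: A[9] -2 -> 54
Changed element was NOT the old max.
  New max = max(old_max, new_val) = max(47, 54) = 54

Answer: 54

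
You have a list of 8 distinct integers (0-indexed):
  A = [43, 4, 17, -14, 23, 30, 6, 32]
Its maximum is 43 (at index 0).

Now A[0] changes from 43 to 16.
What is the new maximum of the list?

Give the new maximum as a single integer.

Old max = 43 (at index 0)
Change: A[0] 43 -> 16
Changed element WAS the max -> may need rescan.
  Max of remaining elements: 32
  New max = max(16, 32) = 32

Answer: 32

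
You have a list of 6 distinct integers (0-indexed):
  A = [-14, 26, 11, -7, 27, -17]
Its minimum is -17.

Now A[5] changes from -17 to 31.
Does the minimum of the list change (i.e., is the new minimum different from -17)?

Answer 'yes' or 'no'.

Answer: yes

Derivation:
Old min = -17
Change: A[5] -17 -> 31
Changed element was the min; new min must be rechecked.
New min = -14; changed? yes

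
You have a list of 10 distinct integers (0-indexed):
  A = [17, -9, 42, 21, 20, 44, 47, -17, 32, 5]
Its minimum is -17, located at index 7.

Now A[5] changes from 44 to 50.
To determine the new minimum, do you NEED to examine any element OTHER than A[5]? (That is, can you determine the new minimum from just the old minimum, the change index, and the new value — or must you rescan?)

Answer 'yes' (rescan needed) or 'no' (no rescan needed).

Old min = -17 at index 7
Change at index 5: 44 -> 50
Index 5 was NOT the min. New min = min(-17, 50). No rescan of other elements needed.
Needs rescan: no

Answer: no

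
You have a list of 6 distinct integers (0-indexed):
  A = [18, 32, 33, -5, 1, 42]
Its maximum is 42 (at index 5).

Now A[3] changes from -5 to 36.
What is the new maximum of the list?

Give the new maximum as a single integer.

Old max = 42 (at index 5)
Change: A[3] -5 -> 36
Changed element was NOT the old max.
  New max = max(old_max, new_val) = max(42, 36) = 42

Answer: 42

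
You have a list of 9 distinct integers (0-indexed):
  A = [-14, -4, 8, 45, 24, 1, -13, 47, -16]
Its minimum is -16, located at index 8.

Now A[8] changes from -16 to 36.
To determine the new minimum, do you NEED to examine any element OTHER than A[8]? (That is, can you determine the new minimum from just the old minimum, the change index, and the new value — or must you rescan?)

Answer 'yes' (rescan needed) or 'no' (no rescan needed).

Old min = -16 at index 8
Change at index 8: -16 -> 36
Index 8 WAS the min and new value 36 > old min -16. Must rescan other elements to find the new min.
Needs rescan: yes

Answer: yes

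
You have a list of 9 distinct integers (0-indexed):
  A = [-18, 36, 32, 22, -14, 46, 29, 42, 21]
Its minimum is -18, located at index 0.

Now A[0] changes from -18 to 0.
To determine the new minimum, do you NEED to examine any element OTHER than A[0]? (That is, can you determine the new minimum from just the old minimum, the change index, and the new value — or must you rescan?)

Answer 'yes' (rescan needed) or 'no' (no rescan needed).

Old min = -18 at index 0
Change at index 0: -18 -> 0
Index 0 WAS the min and new value 0 > old min -18. Must rescan other elements to find the new min.
Needs rescan: yes

Answer: yes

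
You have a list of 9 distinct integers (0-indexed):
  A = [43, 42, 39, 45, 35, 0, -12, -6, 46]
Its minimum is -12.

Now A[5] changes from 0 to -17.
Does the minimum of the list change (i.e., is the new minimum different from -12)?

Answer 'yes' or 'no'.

Old min = -12
Change: A[5] 0 -> -17
Changed element was NOT the min; min changes only if -17 < -12.
New min = -17; changed? yes

Answer: yes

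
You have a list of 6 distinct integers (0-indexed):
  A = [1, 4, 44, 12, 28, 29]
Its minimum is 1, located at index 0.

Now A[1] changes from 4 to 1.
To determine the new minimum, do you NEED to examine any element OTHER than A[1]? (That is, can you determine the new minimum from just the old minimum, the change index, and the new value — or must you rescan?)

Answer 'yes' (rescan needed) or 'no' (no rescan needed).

Old min = 1 at index 0
Change at index 1: 4 -> 1
Index 1 was NOT the min. New min = min(1, 1). No rescan of other elements needed.
Needs rescan: no

Answer: no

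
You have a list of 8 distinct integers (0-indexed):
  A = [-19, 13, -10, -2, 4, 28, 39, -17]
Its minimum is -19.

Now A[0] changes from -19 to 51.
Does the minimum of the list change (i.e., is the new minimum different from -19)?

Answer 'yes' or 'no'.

Answer: yes

Derivation:
Old min = -19
Change: A[0] -19 -> 51
Changed element was the min; new min must be rechecked.
New min = -17; changed? yes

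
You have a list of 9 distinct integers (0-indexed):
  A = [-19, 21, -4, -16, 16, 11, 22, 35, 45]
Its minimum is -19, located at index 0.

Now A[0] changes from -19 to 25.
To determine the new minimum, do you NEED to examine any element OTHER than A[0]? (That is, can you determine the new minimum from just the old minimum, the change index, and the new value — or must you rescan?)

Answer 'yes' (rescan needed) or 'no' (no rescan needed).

Old min = -19 at index 0
Change at index 0: -19 -> 25
Index 0 WAS the min and new value 25 > old min -19. Must rescan other elements to find the new min.
Needs rescan: yes

Answer: yes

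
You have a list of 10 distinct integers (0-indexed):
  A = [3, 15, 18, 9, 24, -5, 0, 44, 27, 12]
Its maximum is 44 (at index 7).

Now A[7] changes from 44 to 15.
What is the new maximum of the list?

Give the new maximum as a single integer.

Old max = 44 (at index 7)
Change: A[7] 44 -> 15
Changed element WAS the max -> may need rescan.
  Max of remaining elements: 27
  New max = max(15, 27) = 27

Answer: 27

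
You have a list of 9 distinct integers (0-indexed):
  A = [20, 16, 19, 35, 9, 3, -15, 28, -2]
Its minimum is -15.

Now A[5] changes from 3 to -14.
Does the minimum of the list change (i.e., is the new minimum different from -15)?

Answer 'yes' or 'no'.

Old min = -15
Change: A[5] 3 -> -14
Changed element was NOT the min; min changes only if -14 < -15.
New min = -15; changed? no

Answer: no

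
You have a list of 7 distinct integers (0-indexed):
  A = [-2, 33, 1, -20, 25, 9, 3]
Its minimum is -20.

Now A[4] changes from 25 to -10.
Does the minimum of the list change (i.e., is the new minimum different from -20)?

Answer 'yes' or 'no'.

Answer: no

Derivation:
Old min = -20
Change: A[4] 25 -> -10
Changed element was NOT the min; min changes only if -10 < -20.
New min = -20; changed? no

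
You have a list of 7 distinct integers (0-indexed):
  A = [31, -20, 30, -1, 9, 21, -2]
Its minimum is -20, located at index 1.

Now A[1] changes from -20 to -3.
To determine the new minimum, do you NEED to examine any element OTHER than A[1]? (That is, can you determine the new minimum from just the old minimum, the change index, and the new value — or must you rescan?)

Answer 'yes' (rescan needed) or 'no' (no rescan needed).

Old min = -20 at index 1
Change at index 1: -20 -> -3
Index 1 WAS the min and new value -3 > old min -20. Must rescan other elements to find the new min.
Needs rescan: yes

Answer: yes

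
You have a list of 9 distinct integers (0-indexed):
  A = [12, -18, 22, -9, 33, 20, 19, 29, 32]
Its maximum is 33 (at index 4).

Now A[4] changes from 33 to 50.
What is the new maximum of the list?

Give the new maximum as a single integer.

Answer: 50

Derivation:
Old max = 33 (at index 4)
Change: A[4] 33 -> 50
Changed element WAS the max -> may need rescan.
  Max of remaining elements: 32
  New max = max(50, 32) = 50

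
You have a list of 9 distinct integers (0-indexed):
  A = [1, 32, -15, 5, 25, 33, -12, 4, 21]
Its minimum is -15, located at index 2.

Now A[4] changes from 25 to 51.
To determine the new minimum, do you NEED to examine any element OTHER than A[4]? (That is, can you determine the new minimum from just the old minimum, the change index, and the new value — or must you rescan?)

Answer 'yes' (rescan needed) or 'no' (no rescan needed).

Answer: no

Derivation:
Old min = -15 at index 2
Change at index 4: 25 -> 51
Index 4 was NOT the min. New min = min(-15, 51). No rescan of other elements needed.
Needs rescan: no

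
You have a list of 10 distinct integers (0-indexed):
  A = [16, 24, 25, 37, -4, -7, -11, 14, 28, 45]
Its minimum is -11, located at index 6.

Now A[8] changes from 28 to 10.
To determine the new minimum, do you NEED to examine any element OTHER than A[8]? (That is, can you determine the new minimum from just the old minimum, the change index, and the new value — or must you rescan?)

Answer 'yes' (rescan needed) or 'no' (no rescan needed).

Old min = -11 at index 6
Change at index 8: 28 -> 10
Index 8 was NOT the min. New min = min(-11, 10). No rescan of other elements needed.
Needs rescan: no

Answer: no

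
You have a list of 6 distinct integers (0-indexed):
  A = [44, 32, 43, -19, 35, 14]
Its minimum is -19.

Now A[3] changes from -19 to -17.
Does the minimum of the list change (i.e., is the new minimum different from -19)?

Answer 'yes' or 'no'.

Answer: yes

Derivation:
Old min = -19
Change: A[3] -19 -> -17
Changed element was the min; new min must be rechecked.
New min = -17; changed? yes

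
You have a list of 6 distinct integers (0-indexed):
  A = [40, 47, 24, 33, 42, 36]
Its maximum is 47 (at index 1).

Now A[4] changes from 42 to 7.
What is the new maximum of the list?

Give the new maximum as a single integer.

Answer: 47

Derivation:
Old max = 47 (at index 1)
Change: A[4] 42 -> 7
Changed element was NOT the old max.
  New max = max(old_max, new_val) = max(47, 7) = 47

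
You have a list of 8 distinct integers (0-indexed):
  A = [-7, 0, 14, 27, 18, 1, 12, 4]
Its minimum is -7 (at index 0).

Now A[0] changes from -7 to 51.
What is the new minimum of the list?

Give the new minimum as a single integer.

Answer: 0

Derivation:
Old min = -7 (at index 0)
Change: A[0] -7 -> 51
Changed element WAS the min. Need to check: is 51 still <= all others?
  Min of remaining elements: 0
  New min = min(51, 0) = 0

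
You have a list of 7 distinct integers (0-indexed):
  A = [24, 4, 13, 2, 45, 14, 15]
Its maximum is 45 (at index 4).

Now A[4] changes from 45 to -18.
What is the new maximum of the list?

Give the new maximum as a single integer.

Answer: 24

Derivation:
Old max = 45 (at index 4)
Change: A[4] 45 -> -18
Changed element WAS the max -> may need rescan.
  Max of remaining elements: 24
  New max = max(-18, 24) = 24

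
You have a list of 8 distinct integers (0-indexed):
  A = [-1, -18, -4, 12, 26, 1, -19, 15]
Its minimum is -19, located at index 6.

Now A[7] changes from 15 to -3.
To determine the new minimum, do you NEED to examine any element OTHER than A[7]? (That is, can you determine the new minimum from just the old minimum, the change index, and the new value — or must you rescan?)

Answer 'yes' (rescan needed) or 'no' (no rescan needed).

Answer: no

Derivation:
Old min = -19 at index 6
Change at index 7: 15 -> -3
Index 7 was NOT the min. New min = min(-19, -3). No rescan of other elements needed.
Needs rescan: no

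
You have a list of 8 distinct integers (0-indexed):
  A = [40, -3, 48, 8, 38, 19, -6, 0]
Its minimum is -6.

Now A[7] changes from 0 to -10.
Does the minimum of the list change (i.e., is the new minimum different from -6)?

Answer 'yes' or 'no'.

Answer: yes

Derivation:
Old min = -6
Change: A[7] 0 -> -10
Changed element was NOT the min; min changes only if -10 < -6.
New min = -10; changed? yes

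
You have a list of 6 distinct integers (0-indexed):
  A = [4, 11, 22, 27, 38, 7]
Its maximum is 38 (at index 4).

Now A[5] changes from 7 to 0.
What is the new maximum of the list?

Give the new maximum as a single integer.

Old max = 38 (at index 4)
Change: A[5] 7 -> 0
Changed element was NOT the old max.
  New max = max(old_max, new_val) = max(38, 0) = 38

Answer: 38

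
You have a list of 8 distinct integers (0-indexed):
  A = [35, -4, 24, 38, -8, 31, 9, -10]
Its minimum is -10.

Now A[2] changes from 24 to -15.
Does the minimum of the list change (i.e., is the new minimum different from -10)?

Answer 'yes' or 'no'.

Answer: yes

Derivation:
Old min = -10
Change: A[2] 24 -> -15
Changed element was NOT the min; min changes only if -15 < -10.
New min = -15; changed? yes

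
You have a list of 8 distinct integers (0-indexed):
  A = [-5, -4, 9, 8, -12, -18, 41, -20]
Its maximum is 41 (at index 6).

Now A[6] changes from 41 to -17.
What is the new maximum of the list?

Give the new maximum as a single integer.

Answer: 9

Derivation:
Old max = 41 (at index 6)
Change: A[6] 41 -> -17
Changed element WAS the max -> may need rescan.
  Max of remaining elements: 9
  New max = max(-17, 9) = 9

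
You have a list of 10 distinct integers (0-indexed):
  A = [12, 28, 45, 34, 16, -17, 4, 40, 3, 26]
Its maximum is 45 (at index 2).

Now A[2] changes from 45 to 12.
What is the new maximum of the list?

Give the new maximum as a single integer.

Old max = 45 (at index 2)
Change: A[2] 45 -> 12
Changed element WAS the max -> may need rescan.
  Max of remaining elements: 40
  New max = max(12, 40) = 40

Answer: 40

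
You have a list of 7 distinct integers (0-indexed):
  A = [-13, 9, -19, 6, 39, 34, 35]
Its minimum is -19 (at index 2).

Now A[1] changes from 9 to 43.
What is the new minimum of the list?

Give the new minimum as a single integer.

Old min = -19 (at index 2)
Change: A[1] 9 -> 43
Changed element was NOT the old min.
  New min = min(old_min, new_val) = min(-19, 43) = -19

Answer: -19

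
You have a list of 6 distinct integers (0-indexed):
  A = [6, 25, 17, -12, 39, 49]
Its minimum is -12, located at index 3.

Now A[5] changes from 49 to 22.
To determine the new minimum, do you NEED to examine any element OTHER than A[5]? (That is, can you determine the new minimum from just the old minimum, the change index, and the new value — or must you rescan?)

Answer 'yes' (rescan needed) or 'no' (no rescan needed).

Answer: no

Derivation:
Old min = -12 at index 3
Change at index 5: 49 -> 22
Index 5 was NOT the min. New min = min(-12, 22). No rescan of other elements needed.
Needs rescan: no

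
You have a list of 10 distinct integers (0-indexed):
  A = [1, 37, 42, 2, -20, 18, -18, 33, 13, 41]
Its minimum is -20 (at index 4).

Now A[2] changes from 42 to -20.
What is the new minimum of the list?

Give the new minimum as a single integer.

Old min = -20 (at index 4)
Change: A[2] 42 -> -20
Changed element was NOT the old min.
  New min = min(old_min, new_val) = min(-20, -20) = -20

Answer: -20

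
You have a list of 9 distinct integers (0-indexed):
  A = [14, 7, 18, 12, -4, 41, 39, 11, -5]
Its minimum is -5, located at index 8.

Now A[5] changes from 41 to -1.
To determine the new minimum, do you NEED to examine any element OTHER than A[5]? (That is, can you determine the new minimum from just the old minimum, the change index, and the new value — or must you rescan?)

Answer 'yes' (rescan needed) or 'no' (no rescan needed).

Old min = -5 at index 8
Change at index 5: 41 -> -1
Index 5 was NOT the min. New min = min(-5, -1). No rescan of other elements needed.
Needs rescan: no

Answer: no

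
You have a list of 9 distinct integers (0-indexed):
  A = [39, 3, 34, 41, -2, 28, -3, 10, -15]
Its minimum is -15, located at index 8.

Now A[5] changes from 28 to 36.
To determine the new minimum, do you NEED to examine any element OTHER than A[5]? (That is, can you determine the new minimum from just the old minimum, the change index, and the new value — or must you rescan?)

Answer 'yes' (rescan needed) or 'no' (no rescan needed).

Old min = -15 at index 8
Change at index 5: 28 -> 36
Index 5 was NOT the min. New min = min(-15, 36). No rescan of other elements needed.
Needs rescan: no

Answer: no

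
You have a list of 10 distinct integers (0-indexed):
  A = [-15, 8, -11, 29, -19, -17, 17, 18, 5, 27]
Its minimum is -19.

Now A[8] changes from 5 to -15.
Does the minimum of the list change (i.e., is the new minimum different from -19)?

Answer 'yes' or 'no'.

Old min = -19
Change: A[8] 5 -> -15
Changed element was NOT the min; min changes only if -15 < -19.
New min = -19; changed? no

Answer: no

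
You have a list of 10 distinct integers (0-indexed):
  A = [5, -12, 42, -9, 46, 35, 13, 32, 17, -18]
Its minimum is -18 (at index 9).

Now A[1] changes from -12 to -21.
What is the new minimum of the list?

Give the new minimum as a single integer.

Old min = -18 (at index 9)
Change: A[1] -12 -> -21
Changed element was NOT the old min.
  New min = min(old_min, new_val) = min(-18, -21) = -21

Answer: -21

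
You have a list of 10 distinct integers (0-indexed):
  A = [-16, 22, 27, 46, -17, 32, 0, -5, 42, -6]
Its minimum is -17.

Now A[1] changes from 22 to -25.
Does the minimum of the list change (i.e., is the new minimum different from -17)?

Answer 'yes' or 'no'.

Answer: yes

Derivation:
Old min = -17
Change: A[1] 22 -> -25
Changed element was NOT the min; min changes only if -25 < -17.
New min = -25; changed? yes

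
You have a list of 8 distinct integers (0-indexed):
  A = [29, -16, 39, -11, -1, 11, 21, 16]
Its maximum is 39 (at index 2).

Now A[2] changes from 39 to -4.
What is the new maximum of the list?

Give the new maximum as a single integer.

Answer: 29

Derivation:
Old max = 39 (at index 2)
Change: A[2] 39 -> -4
Changed element WAS the max -> may need rescan.
  Max of remaining elements: 29
  New max = max(-4, 29) = 29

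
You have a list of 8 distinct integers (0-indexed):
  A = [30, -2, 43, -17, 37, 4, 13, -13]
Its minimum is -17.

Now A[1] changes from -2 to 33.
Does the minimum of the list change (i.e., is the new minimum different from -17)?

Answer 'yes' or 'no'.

Old min = -17
Change: A[1] -2 -> 33
Changed element was NOT the min; min changes only if 33 < -17.
New min = -17; changed? no

Answer: no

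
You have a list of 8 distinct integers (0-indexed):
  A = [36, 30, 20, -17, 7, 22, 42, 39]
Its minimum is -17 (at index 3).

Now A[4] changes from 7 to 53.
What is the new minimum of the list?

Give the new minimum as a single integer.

Old min = -17 (at index 3)
Change: A[4] 7 -> 53
Changed element was NOT the old min.
  New min = min(old_min, new_val) = min(-17, 53) = -17

Answer: -17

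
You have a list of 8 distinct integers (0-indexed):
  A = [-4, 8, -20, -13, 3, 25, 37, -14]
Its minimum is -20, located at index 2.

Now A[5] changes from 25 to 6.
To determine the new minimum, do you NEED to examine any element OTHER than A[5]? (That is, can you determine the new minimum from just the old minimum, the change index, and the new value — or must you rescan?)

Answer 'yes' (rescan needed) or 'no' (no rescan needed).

Old min = -20 at index 2
Change at index 5: 25 -> 6
Index 5 was NOT the min. New min = min(-20, 6). No rescan of other elements needed.
Needs rescan: no

Answer: no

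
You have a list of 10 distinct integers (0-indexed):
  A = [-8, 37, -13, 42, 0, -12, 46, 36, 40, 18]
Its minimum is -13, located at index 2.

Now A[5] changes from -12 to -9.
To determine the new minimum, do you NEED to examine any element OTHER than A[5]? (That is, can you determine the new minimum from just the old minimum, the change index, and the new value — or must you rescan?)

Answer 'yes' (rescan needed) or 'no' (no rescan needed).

Answer: no

Derivation:
Old min = -13 at index 2
Change at index 5: -12 -> -9
Index 5 was NOT the min. New min = min(-13, -9). No rescan of other elements needed.
Needs rescan: no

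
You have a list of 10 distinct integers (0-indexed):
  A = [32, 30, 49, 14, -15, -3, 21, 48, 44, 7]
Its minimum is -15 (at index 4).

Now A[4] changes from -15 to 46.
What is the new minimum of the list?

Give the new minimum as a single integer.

Old min = -15 (at index 4)
Change: A[4] -15 -> 46
Changed element WAS the min. Need to check: is 46 still <= all others?
  Min of remaining elements: -3
  New min = min(46, -3) = -3

Answer: -3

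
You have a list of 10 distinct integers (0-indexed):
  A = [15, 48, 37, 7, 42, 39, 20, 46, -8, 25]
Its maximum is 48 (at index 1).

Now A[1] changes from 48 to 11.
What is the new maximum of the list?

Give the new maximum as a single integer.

Answer: 46

Derivation:
Old max = 48 (at index 1)
Change: A[1] 48 -> 11
Changed element WAS the max -> may need rescan.
  Max of remaining elements: 46
  New max = max(11, 46) = 46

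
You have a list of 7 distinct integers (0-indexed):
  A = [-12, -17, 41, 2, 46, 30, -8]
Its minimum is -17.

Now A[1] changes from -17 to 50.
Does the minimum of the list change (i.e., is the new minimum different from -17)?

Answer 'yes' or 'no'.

Answer: yes

Derivation:
Old min = -17
Change: A[1] -17 -> 50
Changed element was the min; new min must be rechecked.
New min = -12; changed? yes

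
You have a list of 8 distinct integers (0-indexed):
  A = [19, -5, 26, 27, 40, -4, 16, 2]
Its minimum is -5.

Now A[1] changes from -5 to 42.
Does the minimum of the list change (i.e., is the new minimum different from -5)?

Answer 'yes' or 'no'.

Answer: yes

Derivation:
Old min = -5
Change: A[1] -5 -> 42
Changed element was the min; new min must be rechecked.
New min = -4; changed? yes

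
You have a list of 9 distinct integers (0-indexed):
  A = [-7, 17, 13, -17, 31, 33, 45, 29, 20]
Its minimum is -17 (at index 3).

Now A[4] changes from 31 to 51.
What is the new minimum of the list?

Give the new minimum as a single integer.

Old min = -17 (at index 3)
Change: A[4] 31 -> 51
Changed element was NOT the old min.
  New min = min(old_min, new_val) = min(-17, 51) = -17

Answer: -17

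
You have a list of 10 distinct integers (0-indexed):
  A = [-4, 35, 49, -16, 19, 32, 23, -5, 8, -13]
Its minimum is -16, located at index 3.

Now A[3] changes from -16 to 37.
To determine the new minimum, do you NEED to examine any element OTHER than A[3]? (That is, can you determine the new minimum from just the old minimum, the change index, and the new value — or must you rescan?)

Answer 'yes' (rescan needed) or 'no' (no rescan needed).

Answer: yes

Derivation:
Old min = -16 at index 3
Change at index 3: -16 -> 37
Index 3 WAS the min and new value 37 > old min -16. Must rescan other elements to find the new min.
Needs rescan: yes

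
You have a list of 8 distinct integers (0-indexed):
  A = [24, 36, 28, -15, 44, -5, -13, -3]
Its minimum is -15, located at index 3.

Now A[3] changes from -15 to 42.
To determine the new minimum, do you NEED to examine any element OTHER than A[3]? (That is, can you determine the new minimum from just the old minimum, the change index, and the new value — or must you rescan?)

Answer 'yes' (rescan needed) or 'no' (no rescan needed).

Old min = -15 at index 3
Change at index 3: -15 -> 42
Index 3 WAS the min and new value 42 > old min -15. Must rescan other elements to find the new min.
Needs rescan: yes

Answer: yes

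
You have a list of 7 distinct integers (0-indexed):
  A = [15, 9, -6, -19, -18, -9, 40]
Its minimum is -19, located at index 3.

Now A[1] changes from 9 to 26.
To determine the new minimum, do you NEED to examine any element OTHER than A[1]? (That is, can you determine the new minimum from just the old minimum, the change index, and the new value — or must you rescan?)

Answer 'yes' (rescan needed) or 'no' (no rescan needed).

Answer: no

Derivation:
Old min = -19 at index 3
Change at index 1: 9 -> 26
Index 1 was NOT the min. New min = min(-19, 26). No rescan of other elements needed.
Needs rescan: no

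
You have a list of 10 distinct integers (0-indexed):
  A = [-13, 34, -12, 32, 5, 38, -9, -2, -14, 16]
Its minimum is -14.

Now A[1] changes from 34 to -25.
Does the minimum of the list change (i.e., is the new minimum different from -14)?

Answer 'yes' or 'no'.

Old min = -14
Change: A[1] 34 -> -25
Changed element was NOT the min; min changes only if -25 < -14.
New min = -25; changed? yes

Answer: yes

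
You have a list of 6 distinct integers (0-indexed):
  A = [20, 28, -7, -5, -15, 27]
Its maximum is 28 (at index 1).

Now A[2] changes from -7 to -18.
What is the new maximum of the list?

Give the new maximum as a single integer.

Old max = 28 (at index 1)
Change: A[2] -7 -> -18
Changed element was NOT the old max.
  New max = max(old_max, new_val) = max(28, -18) = 28

Answer: 28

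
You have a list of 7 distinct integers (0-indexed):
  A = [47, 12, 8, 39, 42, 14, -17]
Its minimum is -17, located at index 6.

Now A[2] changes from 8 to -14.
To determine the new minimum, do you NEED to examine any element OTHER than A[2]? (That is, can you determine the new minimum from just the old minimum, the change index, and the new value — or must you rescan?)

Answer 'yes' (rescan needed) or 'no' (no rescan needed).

Answer: no

Derivation:
Old min = -17 at index 6
Change at index 2: 8 -> -14
Index 2 was NOT the min. New min = min(-17, -14). No rescan of other elements needed.
Needs rescan: no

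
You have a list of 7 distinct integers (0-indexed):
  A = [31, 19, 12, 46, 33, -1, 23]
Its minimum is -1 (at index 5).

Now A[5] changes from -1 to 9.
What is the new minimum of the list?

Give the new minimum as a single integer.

Answer: 9

Derivation:
Old min = -1 (at index 5)
Change: A[5] -1 -> 9
Changed element WAS the min. Need to check: is 9 still <= all others?
  Min of remaining elements: 12
  New min = min(9, 12) = 9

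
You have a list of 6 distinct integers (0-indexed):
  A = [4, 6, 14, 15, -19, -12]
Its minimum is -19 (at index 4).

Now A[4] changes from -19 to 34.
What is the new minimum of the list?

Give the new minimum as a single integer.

Answer: -12

Derivation:
Old min = -19 (at index 4)
Change: A[4] -19 -> 34
Changed element WAS the min. Need to check: is 34 still <= all others?
  Min of remaining elements: -12
  New min = min(34, -12) = -12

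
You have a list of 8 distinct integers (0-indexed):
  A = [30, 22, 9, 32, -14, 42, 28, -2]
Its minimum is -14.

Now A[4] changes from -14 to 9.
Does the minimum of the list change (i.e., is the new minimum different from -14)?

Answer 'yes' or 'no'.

Answer: yes

Derivation:
Old min = -14
Change: A[4] -14 -> 9
Changed element was the min; new min must be rechecked.
New min = -2; changed? yes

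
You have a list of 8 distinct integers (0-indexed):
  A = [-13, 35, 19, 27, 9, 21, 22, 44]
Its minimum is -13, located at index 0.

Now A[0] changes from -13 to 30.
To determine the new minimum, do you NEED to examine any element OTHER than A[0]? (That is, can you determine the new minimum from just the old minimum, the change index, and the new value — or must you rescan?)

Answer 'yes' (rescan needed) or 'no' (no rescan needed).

Old min = -13 at index 0
Change at index 0: -13 -> 30
Index 0 WAS the min and new value 30 > old min -13. Must rescan other elements to find the new min.
Needs rescan: yes

Answer: yes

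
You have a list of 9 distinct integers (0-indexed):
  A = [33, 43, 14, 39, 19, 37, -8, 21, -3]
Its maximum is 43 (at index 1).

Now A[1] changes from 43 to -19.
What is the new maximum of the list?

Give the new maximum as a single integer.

Answer: 39

Derivation:
Old max = 43 (at index 1)
Change: A[1] 43 -> -19
Changed element WAS the max -> may need rescan.
  Max of remaining elements: 39
  New max = max(-19, 39) = 39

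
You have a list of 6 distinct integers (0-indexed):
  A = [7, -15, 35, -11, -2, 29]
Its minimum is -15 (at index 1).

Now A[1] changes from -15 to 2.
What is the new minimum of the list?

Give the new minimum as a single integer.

Answer: -11

Derivation:
Old min = -15 (at index 1)
Change: A[1] -15 -> 2
Changed element WAS the min. Need to check: is 2 still <= all others?
  Min of remaining elements: -11
  New min = min(2, -11) = -11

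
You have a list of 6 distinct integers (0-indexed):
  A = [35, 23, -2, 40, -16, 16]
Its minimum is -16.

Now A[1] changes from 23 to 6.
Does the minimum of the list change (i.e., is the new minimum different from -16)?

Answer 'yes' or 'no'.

Old min = -16
Change: A[1] 23 -> 6
Changed element was NOT the min; min changes only if 6 < -16.
New min = -16; changed? no

Answer: no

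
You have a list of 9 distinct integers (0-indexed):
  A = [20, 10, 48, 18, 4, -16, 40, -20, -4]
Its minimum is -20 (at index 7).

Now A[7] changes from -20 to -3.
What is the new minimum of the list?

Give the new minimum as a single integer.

Answer: -16

Derivation:
Old min = -20 (at index 7)
Change: A[7] -20 -> -3
Changed element WAS the min. Need to check: is -3 still <= all others?
  Min of remaining elements: -16
  New min = min(-3, -16) = -16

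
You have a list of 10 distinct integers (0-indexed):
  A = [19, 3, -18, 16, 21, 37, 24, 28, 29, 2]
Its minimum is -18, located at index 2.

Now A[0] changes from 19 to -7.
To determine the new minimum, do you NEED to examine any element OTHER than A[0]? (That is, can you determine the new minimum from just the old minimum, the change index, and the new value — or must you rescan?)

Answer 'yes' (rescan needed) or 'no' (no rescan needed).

Old min = -18 at index 2
Change at index 0: 19 -> -7
Index 0 was NOT the min. New min = min(-18, -7). No rescan of other elements needed.
Needs rescan: no

Answer: no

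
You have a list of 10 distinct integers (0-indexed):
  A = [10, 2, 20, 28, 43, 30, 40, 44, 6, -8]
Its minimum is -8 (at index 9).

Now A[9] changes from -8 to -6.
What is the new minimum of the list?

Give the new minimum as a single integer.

Old min = -8 (at index 9)
Change: A[9] -8 -> -6
Changed element WAS the min. Need to check: is -6 still <= all others?
  Min of remaining elements: 2
  New min = min(-6, 2) = -6

Answer: -6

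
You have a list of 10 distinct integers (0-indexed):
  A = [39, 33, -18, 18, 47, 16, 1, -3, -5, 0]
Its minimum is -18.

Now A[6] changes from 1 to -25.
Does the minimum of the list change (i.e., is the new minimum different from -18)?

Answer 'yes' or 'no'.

Old min = -18
Change: A[6] 1 -> -25
Changed element was NOT the min; min changes only if -25 < -18.
New min = -25; changed? yes

Answer: yes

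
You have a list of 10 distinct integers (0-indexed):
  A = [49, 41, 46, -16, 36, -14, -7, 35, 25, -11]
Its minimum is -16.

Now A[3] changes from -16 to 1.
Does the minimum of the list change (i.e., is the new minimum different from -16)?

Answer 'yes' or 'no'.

Answer: yes

Derivation:
Old min = -16
Change: A[3] -16 -> 1
Changed element was the min; new min must be rechecked.
New min = -14; changed? yes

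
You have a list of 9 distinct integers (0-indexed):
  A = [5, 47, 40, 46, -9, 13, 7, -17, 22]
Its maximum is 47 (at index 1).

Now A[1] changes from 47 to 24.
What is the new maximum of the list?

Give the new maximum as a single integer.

Old max = 47 (at index 1)
Change: A[1] 47 -> 24
Changed element WAS the max -> may need rescan.
  Max of remaining elements: 46
  New max = max(24, 46) = 46

Answer: 46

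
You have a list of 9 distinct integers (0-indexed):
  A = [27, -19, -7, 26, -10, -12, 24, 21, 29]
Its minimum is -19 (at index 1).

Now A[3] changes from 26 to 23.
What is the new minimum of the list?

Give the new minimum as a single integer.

Old min = -19 (at index 1)
Change: A[3] 26 -> 23
Changed element was NOT the old min.
  New min = min(old_min, new_val) = min(-19, 23) = -19

Answer: -19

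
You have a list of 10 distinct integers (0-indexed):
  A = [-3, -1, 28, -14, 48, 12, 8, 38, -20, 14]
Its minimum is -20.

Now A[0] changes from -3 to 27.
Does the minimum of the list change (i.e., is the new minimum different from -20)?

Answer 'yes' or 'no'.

Answer: no

Derivation:
Old min = -20
Change: A[0] -3 -> 27
Changed element was NOT the min; min changes only if 27 < -20.
New min = -20; changed? no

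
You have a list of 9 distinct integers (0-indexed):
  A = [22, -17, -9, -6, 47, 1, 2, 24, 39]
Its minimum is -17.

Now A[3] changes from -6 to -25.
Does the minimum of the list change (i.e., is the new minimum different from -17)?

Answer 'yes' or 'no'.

Old min = -17
Change: A[3] -6 -> -25
Changed element was NOT the min; min changes only if -25 < -17.
New min = -25; changed? yes

Answer: yes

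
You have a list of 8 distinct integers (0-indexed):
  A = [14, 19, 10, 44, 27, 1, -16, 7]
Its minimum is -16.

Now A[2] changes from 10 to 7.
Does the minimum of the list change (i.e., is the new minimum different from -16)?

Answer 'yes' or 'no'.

Answer: no

Derivation:
Old min = -16
Change: A[2] 10 -> 7
Changed element was NOT the min; min changes only if 7 < -16.
New min = -16; changed? no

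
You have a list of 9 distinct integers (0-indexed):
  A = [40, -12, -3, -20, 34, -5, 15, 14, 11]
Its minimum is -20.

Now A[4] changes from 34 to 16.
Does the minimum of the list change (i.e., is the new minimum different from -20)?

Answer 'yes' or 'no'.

Old min = -20
Change: A[4] 34 -> 16
Changed element was NOT the min; min changes only if 16 < -20.
New min = -20; changed? no

Answer: no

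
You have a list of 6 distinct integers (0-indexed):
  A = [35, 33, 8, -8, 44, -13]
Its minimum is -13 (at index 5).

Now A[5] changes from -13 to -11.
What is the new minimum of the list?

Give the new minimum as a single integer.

Answer: -11

Derivation:
Old min = -13 (at index 5)
Change: A[5] -13 -> -11
Changed element WAS the min. Need to check: is -11 still <= all others?
  Min of remaining elements: -8
  New min = min(-11, -8) = -11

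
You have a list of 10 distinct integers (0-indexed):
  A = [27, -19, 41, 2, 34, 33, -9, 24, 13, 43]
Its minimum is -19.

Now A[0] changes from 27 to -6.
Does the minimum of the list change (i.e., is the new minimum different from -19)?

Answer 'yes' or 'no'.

Answer: no

Derivation:
Old min = -19
Change: A[0] 27 -> -6
Changed element was NOT the min; min changes only if -6 < -19.
New min = -19; changed? no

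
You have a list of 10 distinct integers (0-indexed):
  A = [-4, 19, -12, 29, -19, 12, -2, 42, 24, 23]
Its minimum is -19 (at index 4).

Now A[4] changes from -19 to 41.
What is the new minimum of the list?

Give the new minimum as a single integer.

Answer: -12

Derivation:
Old min = -19 (at index 4)
Change: A[4] -19 -> 41
Changed element WAS the min. Need to check: is 41 still <= all others?
  Min of remaining elements: -12
  New min = min(41, -12) = -12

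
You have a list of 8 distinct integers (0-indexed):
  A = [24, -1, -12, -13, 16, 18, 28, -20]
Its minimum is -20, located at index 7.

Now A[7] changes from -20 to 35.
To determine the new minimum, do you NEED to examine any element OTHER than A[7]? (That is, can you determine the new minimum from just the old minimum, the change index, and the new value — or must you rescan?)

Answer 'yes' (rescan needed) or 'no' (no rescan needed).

Old min = -20 at index 7
Change at index 7: -20 -> 35
Index 7 WAS the min and new value 35 > old min -20. Must rescan other elements to find the new min.
Needs rescan: yes

Answer: yes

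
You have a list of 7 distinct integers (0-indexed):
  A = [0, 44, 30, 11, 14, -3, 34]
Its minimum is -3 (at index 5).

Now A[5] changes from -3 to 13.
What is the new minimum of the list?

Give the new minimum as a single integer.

Answer: 0

Derivation:
Old min = -3 (at index 5)
Change: A[5] -3 -> 13
Changed element WAS the min. Need to check: is 13 still <= all others?
  Min of remaining elements: 0
  New min = min(13, 0) = 0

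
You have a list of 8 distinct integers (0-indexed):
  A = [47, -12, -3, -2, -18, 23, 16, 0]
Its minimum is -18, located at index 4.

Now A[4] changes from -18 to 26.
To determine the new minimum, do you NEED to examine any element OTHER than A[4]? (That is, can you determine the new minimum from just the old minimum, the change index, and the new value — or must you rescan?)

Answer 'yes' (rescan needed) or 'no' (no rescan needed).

Answer: yes

Derivation:
Old min = -18 at index 4
Change at index 4: -18 -> 26
Index 4 WAS the min and new value 26 > old min -18. Must rescan other elements to find the new min.
Needs rescan: yes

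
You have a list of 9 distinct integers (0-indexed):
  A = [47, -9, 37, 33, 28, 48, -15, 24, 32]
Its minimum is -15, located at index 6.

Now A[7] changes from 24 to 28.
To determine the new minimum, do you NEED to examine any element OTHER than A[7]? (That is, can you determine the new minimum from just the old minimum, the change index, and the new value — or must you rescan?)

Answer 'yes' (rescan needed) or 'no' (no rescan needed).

Answer: no

Derivation:
Old min = -15 at index 6
Change at index 7: 24 -> 28
Index 7 was NOT the min. New min = min(-15, 28). No rescan of other elements needed.
Needs rescan: no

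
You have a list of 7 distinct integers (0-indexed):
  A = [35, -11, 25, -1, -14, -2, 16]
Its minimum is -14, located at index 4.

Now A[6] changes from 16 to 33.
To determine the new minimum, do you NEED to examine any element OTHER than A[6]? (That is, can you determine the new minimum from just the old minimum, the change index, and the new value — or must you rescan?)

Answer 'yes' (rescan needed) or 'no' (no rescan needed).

Answer: no

Derivation:
Old min = -14 at index 4
Change at index 6: 16 -> 33
Index 6 was NOT the min. New min = min(-14, 33). No rescan of other elements needed.
Needs rescan: no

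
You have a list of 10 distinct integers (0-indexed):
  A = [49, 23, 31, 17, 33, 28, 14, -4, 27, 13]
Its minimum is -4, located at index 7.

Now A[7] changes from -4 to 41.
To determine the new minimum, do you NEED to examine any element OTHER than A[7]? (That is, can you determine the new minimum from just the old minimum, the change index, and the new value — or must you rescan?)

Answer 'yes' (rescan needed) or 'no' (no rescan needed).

Answer: yes

Derivation:
Old min = -4 at index 7
Change at index 7: -4 -> 41
Index 7 WAS the min and new value 41 > old min -4. Must rescan other elements to find the new min.
Needs rescan: yes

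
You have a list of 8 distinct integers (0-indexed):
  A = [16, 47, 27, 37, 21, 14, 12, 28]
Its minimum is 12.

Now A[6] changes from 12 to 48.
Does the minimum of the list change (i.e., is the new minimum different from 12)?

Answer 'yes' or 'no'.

Old min = 12
Change: A[6] 12 -> 48
Changed element was the min; new min must be rechecked.
New min = 14; changed? yes

Answer: yes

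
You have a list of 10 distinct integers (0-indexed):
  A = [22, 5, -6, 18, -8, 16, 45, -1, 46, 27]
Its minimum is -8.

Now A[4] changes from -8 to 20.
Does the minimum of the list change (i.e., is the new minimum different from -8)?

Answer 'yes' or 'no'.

Old min = -8
Change: A[4] -8 -> 20
Changed element was the min; new min must be rechecked.
New min = -6; changed? yes

Answer: yes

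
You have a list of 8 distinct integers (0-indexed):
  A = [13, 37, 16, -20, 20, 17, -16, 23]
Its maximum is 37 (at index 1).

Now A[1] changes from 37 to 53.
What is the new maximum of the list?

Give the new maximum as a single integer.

Old max = 37 (at index 1)
Change: A[1] 37 -> 53
Changed element WAS the max -> may need rescan.
  Max of remaining elements: 23
  New max = max(53, 23) = 53

Answer: 53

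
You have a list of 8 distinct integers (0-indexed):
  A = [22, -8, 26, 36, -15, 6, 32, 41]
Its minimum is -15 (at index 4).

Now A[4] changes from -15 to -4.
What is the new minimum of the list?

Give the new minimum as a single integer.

Old min = -15 (at index 4)
Change: A[4] -15 -> -4
Changed element WAS the min. Need to check: is -4 still <= all others?
  Min of remaining elements: -8
  New min = min(-4, -8) = -8

Answer: -8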